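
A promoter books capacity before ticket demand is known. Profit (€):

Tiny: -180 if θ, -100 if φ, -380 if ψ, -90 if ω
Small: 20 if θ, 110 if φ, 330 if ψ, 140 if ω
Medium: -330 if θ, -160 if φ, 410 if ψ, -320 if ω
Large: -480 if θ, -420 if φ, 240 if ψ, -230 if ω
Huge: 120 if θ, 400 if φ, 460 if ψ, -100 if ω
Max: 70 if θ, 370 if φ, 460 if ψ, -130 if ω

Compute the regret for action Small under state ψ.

Best payoff under ψ is 460.
Regret = 460 − 330 = 130.

130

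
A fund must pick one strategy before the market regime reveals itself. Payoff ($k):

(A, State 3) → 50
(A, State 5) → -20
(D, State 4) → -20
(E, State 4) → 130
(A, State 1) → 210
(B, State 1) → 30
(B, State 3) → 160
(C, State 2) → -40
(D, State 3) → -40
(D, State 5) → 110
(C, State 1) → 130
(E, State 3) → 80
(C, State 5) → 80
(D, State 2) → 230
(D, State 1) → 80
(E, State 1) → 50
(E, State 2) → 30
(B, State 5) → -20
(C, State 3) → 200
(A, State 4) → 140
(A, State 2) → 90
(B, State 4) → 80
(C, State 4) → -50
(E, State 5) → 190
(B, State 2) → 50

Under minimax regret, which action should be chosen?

E

Column bests: State 1=210, State 2=230, State 3=200, State 4=140, State 5=190.
A regrets: 0, 140, 150, 0, 210 → max 210
B regrets: 180, 180, 40, 60, 210 → max 210
C regrets: 80, 270, 0, 190, 110 → max 270
D regrets: 130, 0, 240, 160, 80 → max 240
E regrets: 160, 200, 120, 10, 0 → max 200
Smallest max regret = 200 → E.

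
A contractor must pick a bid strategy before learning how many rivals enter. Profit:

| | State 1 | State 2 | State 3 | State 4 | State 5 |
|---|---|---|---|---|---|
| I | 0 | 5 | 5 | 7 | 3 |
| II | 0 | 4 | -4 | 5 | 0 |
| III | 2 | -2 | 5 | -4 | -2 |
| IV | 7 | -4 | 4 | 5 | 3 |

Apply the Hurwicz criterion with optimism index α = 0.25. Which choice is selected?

I

I: 0.25·7 + 0.75·0 = 1.75
II: 0.25·5 + 0.75·(-4) = -1.75
III: 0.25·5 + 0.75·(-4) = -1.75
IV: 0.25·7 + 0.75·(-4) = -1.25
Highest Hurwicz score = 1.75 → I.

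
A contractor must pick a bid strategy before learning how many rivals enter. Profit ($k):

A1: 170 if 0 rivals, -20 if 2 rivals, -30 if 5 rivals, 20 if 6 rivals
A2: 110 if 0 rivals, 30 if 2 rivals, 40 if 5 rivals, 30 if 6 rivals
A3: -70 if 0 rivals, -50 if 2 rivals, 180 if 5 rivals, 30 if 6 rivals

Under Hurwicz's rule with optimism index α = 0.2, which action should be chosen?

A1: 0.2·170 + 0.8·(-30) = 10
A2: 0.2·110 + 0.8·30 = 46
A3: 0.2·180 + 0.8·(-70) = -20
Highest Hurwicz score = 46 → A2.

A2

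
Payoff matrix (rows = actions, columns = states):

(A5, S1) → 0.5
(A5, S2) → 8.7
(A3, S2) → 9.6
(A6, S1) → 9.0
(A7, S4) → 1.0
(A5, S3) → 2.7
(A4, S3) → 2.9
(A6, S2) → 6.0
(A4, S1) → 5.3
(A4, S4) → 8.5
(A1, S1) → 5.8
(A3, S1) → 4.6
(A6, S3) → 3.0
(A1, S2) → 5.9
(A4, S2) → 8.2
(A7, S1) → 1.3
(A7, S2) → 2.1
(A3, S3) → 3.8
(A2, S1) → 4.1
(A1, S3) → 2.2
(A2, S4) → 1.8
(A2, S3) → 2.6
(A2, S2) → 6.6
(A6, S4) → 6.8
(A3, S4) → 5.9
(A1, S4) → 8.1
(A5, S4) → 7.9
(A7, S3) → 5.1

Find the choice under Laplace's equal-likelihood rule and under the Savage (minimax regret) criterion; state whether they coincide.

laplace → A4; minimax regret → A6 (disagree)

Row averages: A1=5.5, A2=3.775, A3=5.975, A4=6.225, A5=4.95, A6=6.2, A7=2.375
Highest average = 6.225 → A4.
Column bests: S1=9.0, S2=9.6, S3=5.1, S4=8.5.
A1 regrets: 3.2, 3.7, 2.9, 0.4 → max 3.7
A2 regrets: 4.9, 3.0, 2.5, 6.7 → max 6.7
A3 regrets: 4.4, 0.0, 1.3, 2.6 → max 4.4
A4 regrets: 3.7, 1.4, 2.2, 0.0 → max 3.7
A5 regrets: 8.5, 0.9, 2.4, 0.6 → max 8.5
A6 regrets: 0.0, 3.6, 2.1, 1.7 → max 3.6
A7 regrets: 7.7, 7.5, 0.0, 7.5 → max 7.7
Smallest max regret = 3.6 → A6.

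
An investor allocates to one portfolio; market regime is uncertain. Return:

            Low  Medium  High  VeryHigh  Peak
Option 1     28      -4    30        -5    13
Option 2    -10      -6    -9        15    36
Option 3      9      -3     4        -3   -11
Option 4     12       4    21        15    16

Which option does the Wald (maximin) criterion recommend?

Row minima: Option 1=-5, Option 2=-10, Option 3=-11, Option 4=4
Best worst-case = 4 → Option 4.

Option 4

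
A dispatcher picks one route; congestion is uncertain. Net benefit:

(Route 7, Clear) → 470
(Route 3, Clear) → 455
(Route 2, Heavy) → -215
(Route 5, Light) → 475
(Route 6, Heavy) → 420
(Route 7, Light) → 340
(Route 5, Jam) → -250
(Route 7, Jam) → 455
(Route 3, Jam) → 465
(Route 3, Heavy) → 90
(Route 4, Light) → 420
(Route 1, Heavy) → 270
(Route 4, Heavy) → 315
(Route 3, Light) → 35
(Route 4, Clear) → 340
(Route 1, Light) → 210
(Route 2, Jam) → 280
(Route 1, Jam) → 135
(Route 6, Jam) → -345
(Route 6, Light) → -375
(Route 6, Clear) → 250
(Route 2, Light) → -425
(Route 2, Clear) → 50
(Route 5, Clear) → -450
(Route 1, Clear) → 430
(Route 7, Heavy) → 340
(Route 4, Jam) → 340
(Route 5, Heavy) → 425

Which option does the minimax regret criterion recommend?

Column bests: Clear=470, Light=475, Heavy=425, Jam=465.
Route 1 regrets: 40, 265, 155, 330 → max 330
Route 2 regrets: 420, 900, 640, 185 → max 900
Route 3 regrets: 15, 440, 335, 0 → max 440
Route 4 regrets: 130, 55, 110, 125 → max 130
Route 5 regrets: 920, 0, 0, 715 → max 920
Route 6 regrets: 220, 850, 5, 810 → max 850
Route 7 regrets: 0, 135, 85, 10 → max 135
Smallest max regret = 130 → Route 4.

Route 4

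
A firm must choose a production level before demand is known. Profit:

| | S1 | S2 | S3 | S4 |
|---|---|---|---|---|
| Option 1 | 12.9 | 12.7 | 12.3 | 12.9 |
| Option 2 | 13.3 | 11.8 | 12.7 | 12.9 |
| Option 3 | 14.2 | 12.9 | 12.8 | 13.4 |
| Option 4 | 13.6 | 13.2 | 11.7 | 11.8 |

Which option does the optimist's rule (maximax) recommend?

Option 3

Row maxima: Option 1=12.9, Option 2=13.3, Option 3=14.2, Option 4=13.6
Best best-case = 14.2 → Option 3.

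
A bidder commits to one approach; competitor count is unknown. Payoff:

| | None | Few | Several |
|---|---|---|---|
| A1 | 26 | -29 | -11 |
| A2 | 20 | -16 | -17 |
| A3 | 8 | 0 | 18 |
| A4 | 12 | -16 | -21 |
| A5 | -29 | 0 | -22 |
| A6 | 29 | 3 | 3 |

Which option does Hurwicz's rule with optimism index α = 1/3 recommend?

A6

A1: 1/3·26 + 2/3·(-29) = -32/3
A2: 1/3·20 + 2/3·(-17) = -14/3
A3: 1/3·18 + 2/3·0 = 6
A4: 1/3·12 + 2/3·(-21) = -10
A5: 1/3·0 + 2/3·(-29) = -58/3
A6: 1/3·29 + 2/3·3 = 35/3
Highest Hurwicz score = 35/3 → A6.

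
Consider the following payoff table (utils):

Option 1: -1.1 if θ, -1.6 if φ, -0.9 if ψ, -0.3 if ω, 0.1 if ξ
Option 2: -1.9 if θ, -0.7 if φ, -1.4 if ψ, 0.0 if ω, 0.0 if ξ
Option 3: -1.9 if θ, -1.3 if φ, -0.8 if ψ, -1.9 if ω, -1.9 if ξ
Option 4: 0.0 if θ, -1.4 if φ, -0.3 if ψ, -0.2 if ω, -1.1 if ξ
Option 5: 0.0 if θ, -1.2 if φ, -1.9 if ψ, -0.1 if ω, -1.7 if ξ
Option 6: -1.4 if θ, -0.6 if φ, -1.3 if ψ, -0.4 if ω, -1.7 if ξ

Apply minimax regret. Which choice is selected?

Column bests: θ=0.0, φ=-0.6, ψ=-0.3, ω=0.0, ξ=0.1.
Option 1 regrets: 1.1, 1.0, 0.6, 0.3, 0.0 → max 1.1
Option 2 regrets: 1.9, 0.1, 1.1, 0.0, 0.1 → max 1.9
Option 3 regrets: 1.9, 0.7, 0.5, 1.9, 2.0 → max 2.0
Option 4 regrets: 0.0, 0.8, 0.0, 0.2, 1.2 → max 1.2
Option 5 regrets: 0.0, 0.6, 1.6, 0.1, 1.8 → max 1.8
Option 6 regrets: 1.4, 0.0, 1.0, 0.4, 1.8 → max 1.8
Smallest max regret = 1.1 → Option 1.

Option 1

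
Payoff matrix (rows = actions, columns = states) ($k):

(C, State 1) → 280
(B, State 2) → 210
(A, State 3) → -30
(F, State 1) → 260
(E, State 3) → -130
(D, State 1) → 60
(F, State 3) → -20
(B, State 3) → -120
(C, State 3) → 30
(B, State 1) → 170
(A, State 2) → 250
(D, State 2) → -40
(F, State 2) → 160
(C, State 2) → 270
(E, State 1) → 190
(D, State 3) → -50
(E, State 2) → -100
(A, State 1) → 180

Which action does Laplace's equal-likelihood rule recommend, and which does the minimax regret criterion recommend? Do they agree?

laplace → C; minimax regret → C (agree)

Row averages: A=400/3, B=260/3, C=580/3, D=-10, E=-40/3, F=400/3
Highest average = 580/3 → C.
Column bests: State 1=280, State 2=270, State 3=30.
A regrets: 100, 20, 60 → max 100
B regrets: 110, 60, 150 → max 150
C regrets: 0, 0, 0 → max 0
D regrets: 220, 310, 80 → max 310
E regrets: 90, 370, 160 → max 370
F regrets: 20, 110, 50 → max 110
Smallest max regret = 0 → C.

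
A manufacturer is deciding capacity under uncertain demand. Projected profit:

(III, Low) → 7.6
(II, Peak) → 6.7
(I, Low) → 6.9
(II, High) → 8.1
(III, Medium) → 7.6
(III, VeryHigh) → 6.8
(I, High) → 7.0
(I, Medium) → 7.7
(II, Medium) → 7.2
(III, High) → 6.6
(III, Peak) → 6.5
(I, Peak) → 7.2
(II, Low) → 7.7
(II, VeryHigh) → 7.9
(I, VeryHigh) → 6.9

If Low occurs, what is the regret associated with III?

Best payoff under Low is 7.7.
Regret = 7.7 − 7.6 = 0.1.

0.1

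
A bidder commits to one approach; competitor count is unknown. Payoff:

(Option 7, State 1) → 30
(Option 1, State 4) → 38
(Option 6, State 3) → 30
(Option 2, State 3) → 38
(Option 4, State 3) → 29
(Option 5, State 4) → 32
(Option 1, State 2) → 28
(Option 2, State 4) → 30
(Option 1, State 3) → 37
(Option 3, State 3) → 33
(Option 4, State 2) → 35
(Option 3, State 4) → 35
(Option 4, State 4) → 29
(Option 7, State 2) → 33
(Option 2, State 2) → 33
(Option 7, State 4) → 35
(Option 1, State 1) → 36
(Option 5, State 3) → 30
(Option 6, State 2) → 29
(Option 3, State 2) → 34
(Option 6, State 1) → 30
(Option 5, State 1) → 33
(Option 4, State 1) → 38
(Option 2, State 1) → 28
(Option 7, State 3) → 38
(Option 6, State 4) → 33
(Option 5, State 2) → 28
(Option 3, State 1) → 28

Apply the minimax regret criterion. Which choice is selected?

Option 1

Column bests: State 1=38, State 2=35, State 3=38, State 4=38.
Option 1 regrets: 2, 7, 1, 0 → max 7
Option 2 regrets: 10, 2, 0, 8 → max 10
Option 3 regrets: 10, 1, 5, 3 → max 10
Option 4 regrets: 0, 0, 9, 9 → max 9
Option 5 regrets: 5, 7, 8, 6 → max 8
Option 6 regrets: 8, 6, 8, 5 → max 8
Option 7 regrets: 8, 2, 0, 3 → max 8
Smallest max regret = 7 → Option 1.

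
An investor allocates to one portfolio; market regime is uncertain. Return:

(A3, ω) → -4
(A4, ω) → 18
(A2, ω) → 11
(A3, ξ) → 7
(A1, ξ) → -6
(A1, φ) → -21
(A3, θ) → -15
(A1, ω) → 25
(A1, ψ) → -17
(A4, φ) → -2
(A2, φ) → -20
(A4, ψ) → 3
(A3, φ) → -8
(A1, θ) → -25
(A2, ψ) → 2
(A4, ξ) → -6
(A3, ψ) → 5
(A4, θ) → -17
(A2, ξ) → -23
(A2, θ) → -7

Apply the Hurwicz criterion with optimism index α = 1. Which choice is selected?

A1: 1·25 + 0·(-25) = 25
A2: 1·11 + 0·(-23) = 11
A3: 1·7 + 0·(-15) = 7
A4: 1·18 + 0·(-17) = 18
Highest Hurwicz score = 25 → A1.

A1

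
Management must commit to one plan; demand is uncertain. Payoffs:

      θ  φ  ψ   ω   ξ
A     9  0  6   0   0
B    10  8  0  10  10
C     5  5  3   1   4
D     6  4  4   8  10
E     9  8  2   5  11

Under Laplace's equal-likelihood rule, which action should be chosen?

Row averages: A=3, B=7.6, C=3.6, D=6.4, E=7
Highest average = 7.6 → B.

B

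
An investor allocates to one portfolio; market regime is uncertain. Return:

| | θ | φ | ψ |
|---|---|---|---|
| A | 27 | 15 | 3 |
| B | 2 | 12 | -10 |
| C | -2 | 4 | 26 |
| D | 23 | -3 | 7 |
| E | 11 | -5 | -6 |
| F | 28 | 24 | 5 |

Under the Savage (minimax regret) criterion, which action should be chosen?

Column bests: θ=28, φ=24, ψ=26.
A regrets: 1, 9, 23 → max 23
B regrets: 26, 12, 36 → max 36
C regrets: 30, 20, 0 → max 30
D regrets: 5, 27, 19 → max 27
E regrets: 17, 29, 32 → max 32
F regrets: 0, 0, 21 → max 21
Smallest max regret = 21 → F.

F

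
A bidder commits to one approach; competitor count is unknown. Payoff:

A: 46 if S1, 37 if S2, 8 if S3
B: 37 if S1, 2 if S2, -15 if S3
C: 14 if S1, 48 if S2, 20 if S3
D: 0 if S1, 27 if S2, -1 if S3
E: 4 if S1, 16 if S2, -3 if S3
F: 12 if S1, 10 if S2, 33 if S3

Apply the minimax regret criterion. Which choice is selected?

A

Column bests: S1=46, S2=48, S3=33.
A regrets: 0, 11, 25 → max 25
B regrets: 9, 46, 48 → max 48
C regrets: 32, 0, 13 → max 32
D regrets: 46, 21, 34 → max 46
E regrets: 42, 32, 36 → max 42
F regrets: 34, 38, 0 → max 38
Smallest max regret = 25 → A.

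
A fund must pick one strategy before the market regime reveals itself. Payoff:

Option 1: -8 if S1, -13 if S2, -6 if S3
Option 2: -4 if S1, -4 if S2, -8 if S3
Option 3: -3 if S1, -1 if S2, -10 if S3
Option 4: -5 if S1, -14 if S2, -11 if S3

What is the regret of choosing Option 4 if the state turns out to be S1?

Best payoff under S1 is -3.
Regret = -3 − (-5) = 2.

2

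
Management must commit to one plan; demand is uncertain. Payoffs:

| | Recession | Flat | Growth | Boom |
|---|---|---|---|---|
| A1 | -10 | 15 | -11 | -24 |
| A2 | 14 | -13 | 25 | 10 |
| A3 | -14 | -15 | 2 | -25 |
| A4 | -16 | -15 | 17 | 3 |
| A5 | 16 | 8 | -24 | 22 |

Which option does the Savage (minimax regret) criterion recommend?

Column bests: Recession=16, Flat=15, Growth=25, Boom=22.
A1 regrets: 26, 0, 36, 46 → max 46
A2 regrets: 2, 28, 0, 12 → max 28
A3 regrets: 30, 30, 23, 47 → max 47
A4 regrets: 32, 30, 8, 19 → max 32
A5 regrets: 0, 7, 49, 0 → max 49
Smallest max regret = 28 → A2.

A2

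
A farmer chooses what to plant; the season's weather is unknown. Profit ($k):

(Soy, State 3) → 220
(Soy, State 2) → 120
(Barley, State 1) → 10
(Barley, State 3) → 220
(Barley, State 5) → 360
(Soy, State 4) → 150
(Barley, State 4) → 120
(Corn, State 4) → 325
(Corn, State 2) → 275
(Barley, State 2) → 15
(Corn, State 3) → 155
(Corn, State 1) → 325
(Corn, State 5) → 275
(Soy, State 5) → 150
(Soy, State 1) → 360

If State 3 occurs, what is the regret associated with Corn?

65

Best payoff under State 3 is 220.
Regret = 220 − 155 = 65.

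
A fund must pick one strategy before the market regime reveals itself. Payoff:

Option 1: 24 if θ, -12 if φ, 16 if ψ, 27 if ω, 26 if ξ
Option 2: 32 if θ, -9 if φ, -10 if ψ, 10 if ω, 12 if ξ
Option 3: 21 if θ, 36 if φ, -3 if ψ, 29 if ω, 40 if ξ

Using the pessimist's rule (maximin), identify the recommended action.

Row minima: Option 1=-12, Option 2=-10, Option 3=-3
Best worst-case = -3 → Option 3.

Option 3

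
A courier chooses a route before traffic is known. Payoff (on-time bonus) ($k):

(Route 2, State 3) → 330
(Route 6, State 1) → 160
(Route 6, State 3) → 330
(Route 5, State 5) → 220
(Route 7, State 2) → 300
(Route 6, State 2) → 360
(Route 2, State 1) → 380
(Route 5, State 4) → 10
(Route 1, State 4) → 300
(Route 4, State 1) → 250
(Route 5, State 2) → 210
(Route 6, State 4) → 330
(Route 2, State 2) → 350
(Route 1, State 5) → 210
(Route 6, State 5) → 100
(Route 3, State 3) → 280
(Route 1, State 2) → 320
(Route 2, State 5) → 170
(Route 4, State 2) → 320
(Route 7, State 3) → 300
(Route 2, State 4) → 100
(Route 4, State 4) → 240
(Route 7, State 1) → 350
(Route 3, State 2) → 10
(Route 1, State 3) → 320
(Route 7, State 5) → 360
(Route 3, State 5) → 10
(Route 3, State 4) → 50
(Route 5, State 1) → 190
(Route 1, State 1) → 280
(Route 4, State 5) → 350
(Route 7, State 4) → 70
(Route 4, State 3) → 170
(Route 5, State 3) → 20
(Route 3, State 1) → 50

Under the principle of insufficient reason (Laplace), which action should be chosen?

Row averages: Route 1=286, Route 2=266, Route 3=80, Route 4=266, Route 5=130, Route 6=256, Route 7=276
Highest average = 286 → Route 1.

Route 1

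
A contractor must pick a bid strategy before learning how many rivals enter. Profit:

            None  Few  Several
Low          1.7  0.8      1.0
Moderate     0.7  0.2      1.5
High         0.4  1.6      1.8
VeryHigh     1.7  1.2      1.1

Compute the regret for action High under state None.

Best payoff under None is 1.7.
Regret = 1.7 − 0.4 = 1.3.

1.3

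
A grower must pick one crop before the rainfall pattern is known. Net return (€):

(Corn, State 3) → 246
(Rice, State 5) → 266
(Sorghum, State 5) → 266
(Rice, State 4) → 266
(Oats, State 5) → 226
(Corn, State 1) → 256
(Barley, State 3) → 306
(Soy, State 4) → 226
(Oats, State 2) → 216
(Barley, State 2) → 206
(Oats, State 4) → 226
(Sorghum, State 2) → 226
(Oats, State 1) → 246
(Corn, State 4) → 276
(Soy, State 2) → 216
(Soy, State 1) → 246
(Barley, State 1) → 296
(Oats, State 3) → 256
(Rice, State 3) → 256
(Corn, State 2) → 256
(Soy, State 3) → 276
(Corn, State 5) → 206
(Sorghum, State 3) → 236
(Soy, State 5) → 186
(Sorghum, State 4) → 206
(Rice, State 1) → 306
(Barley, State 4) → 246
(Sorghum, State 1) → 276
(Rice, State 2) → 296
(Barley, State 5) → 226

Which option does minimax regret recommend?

Column bests: State 1=306, State 2=296, State 3=306, State 4=276, State 5=266.
Corn regrets: 50, 40, 60, 0, 60 → max 60
Sorghum regrets: 30, 70, 70, 70, 0 → max 70
Soy regrets: 60, 80, 30, 50, 80 → max 80
Oats regrets: 60, 80, 50, 50, 40 → max 80
Barley regrets: 10, 90, 0, 30, 40 → max 90
Rice regrets: 0, 0, 50, 10, 0 → max 50
Smallest max regret = 50 → Rice.

Rice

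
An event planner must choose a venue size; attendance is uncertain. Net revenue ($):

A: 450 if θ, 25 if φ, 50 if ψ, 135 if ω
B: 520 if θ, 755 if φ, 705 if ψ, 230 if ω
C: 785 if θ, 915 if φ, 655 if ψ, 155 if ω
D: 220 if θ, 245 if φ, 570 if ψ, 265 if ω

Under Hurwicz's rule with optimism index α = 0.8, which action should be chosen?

A: 0.8·450 + 0.2·25 = 365
B: 0.8·755 + 0.2·230 = 650
C: 0.8·915 + 0.2·155 = 763
D: 0.8·570 + 0.2·220 = 500
Highest Hurwicz score = 763 → C.

C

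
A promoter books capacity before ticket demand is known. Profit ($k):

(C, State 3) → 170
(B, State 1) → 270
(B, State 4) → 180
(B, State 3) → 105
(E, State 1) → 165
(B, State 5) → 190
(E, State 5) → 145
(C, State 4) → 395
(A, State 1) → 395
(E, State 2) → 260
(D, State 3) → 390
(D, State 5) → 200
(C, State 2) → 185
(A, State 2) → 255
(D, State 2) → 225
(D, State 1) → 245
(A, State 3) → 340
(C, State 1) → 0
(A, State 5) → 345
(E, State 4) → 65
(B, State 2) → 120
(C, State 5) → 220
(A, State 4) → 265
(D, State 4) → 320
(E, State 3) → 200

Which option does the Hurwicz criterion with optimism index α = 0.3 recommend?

A

A: 0.3·395 + 0.7·255 = 297
B: 0.3·270 + 0.7·105 = 154.5
C: 0.3·395 + 0.7·0 = 118.5
D: 0.3·390 + 0.7·200 = 257
E: 0.3·260 + 0.7·65 = 123.5
Highest Hurwicz score = 297 → A.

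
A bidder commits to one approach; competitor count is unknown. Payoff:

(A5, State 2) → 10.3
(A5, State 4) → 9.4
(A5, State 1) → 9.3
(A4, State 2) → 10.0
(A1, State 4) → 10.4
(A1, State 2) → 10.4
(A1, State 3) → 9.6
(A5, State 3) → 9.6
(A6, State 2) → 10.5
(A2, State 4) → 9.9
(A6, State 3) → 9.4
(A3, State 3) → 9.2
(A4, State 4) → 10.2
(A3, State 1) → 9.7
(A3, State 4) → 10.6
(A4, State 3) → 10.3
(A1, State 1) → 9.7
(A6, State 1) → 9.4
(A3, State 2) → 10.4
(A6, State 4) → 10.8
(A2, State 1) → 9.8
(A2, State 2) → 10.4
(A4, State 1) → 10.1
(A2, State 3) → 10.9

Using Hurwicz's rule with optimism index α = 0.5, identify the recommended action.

A2

A1: 0.5·10.4 + 0.5·9.6 = 10
A2: 0.5·10.9 + 0.5·9.8 = 10.35
A3: 0.5·10.6 + 0.5·9.2 = 9.9
A4: 0.5·10.3 + 0.5·10.0 = 10.15
A5: 0.5·10.3 + 0.5·9.3 = 9.8
A6: 0.5·10.8 + 0.5·9.4 = 10.1
Highest Hurwicz score = 10.35 → A2.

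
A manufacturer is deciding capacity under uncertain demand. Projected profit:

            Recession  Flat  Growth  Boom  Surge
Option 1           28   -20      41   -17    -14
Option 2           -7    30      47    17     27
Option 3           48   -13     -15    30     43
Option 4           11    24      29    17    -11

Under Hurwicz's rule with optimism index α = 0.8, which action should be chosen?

Option 2

Option 1: 0.8·41 + 0.2·(-20) = 28.8
Option 2: 0.8·47 + 0.2·(-7) = 36.2
Option 3: 0.8·48 + 0.2·(-15) = 35.4
Option 4: 0.8·29 + 0.2·(-11) = 21
Highest Hurwicz score = 36.2 → Option 2.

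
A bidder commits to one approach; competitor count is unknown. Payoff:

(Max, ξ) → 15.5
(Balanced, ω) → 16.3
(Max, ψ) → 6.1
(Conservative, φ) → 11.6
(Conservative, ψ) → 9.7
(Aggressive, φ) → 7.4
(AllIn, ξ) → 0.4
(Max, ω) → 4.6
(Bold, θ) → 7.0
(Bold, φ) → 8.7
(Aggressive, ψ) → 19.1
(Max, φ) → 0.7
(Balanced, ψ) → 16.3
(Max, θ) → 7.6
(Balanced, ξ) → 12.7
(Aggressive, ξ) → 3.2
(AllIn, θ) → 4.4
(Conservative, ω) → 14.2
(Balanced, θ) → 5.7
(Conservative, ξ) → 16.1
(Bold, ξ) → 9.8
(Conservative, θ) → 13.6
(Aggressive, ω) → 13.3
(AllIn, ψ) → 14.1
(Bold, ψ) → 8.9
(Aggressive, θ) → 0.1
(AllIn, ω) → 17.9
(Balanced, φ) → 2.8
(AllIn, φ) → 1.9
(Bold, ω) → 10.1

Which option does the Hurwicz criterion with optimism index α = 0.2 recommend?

Conservative

Conservative: 0.2·16.1 + 0.8·9.7 = 10.98
Balanced: 0.2·16.3 + 0.8·2.8 = 5.5
Aggressive: 0.2·19.1 + 0.8·0.1 = 3.9
Bold: 0.2·10.1 + 0.8·7.0 = 7.62
AllIn: 0.2·17.9 + 0.8·0.4 = 3.9
Max: 0.2·15.5 + 0.8·0.7 = 3.66
Highest Hurwicz score = 10.98 → Conservative.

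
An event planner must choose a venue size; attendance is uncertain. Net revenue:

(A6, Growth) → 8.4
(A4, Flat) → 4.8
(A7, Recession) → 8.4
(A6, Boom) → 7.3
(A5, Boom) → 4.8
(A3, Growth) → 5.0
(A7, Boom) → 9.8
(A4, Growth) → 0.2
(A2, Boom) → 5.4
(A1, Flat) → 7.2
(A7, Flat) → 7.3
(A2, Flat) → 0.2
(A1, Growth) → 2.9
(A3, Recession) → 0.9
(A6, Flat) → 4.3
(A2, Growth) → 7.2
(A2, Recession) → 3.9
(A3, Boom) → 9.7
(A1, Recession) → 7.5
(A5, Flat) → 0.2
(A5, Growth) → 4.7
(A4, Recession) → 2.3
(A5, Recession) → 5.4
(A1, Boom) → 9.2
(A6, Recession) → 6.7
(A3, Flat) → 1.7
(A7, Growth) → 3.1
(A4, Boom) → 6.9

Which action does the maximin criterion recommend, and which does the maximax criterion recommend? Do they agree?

maximin → A6; maximax → A7 (disagree)

Row minima: A1=2.9, A2=0.2, A3=0.9, A4=0.2, A5=0.2, A6=4.3, A7=3.1
Best worst-case = 4.3 → A6.
Row maxima: A1=9.2, A2=7.2, A3=9.7, A4=6.9, A5=5.4, A6=8.4, A7=9.8
Best best-case = 9.8 → A7.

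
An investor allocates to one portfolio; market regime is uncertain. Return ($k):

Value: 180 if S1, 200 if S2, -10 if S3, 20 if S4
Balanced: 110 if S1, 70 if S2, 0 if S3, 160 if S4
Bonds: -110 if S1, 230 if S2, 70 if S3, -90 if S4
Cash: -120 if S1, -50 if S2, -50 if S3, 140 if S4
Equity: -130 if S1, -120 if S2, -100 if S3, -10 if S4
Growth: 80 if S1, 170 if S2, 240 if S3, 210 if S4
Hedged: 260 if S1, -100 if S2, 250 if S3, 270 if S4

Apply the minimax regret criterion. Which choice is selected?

Growth

Column bests: S1=260, S2=230, S3=250, S4=270.
Value regrets: 80, 30, 260, 250 → max 260
Balanced regrets: 150, 160, 250, 110 → max 250
Bonds regrets: 370, 0, 180, 360 → max 370
Cash regrets: 380, 280, 300, 130 → max 380
Equity regrets: 390, 350, 350, 280 → max 390
Growth regrets: 180, 60, 10, 60 → max 180
Hedged regrets: 0, 330, 0, 0 → max 330
Smallest max regret = 180 → Growth.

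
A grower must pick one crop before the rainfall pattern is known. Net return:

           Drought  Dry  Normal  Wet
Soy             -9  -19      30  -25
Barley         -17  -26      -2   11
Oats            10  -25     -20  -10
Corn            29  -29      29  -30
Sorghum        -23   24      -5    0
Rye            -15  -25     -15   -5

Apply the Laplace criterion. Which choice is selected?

Corn

Row averages: Soy=-5.75, Barley=-8.5, Oats=-11.25, Corn=-0.25, Sorghum=-1, Rye=-15
Highest average = -0.25 → Corn.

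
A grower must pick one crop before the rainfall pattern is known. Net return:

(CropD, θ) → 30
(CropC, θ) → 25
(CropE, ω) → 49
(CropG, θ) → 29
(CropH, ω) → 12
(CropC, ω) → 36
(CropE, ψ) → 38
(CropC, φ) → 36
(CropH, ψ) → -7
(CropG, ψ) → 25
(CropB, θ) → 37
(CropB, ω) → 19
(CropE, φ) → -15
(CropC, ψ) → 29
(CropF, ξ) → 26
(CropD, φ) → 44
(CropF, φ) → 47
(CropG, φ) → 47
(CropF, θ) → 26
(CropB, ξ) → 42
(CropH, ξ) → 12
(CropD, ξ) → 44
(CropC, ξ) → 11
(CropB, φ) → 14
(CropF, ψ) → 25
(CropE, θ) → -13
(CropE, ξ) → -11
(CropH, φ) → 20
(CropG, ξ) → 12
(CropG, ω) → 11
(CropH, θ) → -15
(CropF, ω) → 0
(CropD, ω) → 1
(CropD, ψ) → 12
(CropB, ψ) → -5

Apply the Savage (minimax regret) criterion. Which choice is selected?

Column bests: θ=37, φ=47, ψ=38, ω=49, ξ=44.
CropC regrets: 12, 11, 9, 13, 33 → max 33
CropB regrets: 0, 33, 43, 30, 2 → max 43
CropH regrets: 52, 27, 45, 37, 32 → max 52
CropE regrets: 50, 62, 0, 0, 55 → max 62
CropG regrets: 8, 0, 13, 38, 32 → max 38
CropD regrets: 7, 3, 26, 48, 0 → max 48
CropF regrets: 11, 0, 13, 49, 18 → max 49
Smallest max regret = 33 → CropC.

CropC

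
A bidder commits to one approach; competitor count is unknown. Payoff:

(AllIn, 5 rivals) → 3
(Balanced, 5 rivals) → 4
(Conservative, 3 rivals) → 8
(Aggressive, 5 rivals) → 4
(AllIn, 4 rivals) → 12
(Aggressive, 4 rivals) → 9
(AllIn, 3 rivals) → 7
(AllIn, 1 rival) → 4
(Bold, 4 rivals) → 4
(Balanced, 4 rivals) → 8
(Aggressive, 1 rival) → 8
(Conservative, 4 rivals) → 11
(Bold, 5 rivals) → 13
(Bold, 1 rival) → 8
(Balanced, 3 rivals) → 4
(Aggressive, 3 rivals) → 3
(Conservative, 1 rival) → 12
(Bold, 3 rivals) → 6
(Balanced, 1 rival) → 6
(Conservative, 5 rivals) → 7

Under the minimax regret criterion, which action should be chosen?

Conservative

Column bests: 1 rival=12, 3 rivals=8, 4 rivals=12, 5 rivals=13.
Conservative regrets: 0, 0, 1, 6 → max 6
Balanced regrets: 6, 4, 4, 9 → max 9
Aggressive regrets: 4, 5, 3, 9 → max 9
Bold regrets: 4, 2, 8, 0 → max 8
AllIn regrets: 8, 1, 0, 10 → max 10
Smallest max regret = 6 → Conservative.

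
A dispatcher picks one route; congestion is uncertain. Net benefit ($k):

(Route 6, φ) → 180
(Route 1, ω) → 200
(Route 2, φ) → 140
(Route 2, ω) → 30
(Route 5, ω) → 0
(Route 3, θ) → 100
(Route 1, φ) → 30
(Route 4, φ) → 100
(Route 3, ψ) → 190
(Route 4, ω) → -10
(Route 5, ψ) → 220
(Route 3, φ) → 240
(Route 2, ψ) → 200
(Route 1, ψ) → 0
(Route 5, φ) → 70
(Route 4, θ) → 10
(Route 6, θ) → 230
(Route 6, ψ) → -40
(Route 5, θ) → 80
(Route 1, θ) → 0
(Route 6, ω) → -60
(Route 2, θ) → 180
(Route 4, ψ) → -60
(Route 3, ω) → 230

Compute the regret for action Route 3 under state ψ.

Best payoff under ψ is 220.
Regret = 220 − 190 = 30.

30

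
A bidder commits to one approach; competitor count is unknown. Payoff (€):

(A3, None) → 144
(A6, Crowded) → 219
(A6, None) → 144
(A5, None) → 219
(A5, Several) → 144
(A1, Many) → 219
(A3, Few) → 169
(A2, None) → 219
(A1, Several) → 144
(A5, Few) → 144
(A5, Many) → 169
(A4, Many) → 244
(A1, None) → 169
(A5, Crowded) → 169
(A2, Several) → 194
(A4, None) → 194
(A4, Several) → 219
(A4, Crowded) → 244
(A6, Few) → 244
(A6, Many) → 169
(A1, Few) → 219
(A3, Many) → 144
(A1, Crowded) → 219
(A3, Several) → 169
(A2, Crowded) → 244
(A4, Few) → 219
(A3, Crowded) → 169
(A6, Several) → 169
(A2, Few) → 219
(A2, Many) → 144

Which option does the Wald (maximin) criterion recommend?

A4

Row minima: A1=144, A2=144, A3=144, A4=194, A5=144, A6=144
Best worst-case = 194 → A4.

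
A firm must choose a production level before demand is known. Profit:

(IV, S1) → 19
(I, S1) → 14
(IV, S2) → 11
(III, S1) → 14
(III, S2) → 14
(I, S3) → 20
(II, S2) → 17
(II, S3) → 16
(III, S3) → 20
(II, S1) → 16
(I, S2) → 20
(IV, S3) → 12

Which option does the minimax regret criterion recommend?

Column bests: S1=19, S2=20, S3=20.
I regrets: 5, 0, 0 → max 5
II regrets: 3, 3, 4 → max 4
III regrets: 5, 6, 0 → max 6
IV regrets: 0, 9, 8 → max 9
Smallest max regret = 4 → II.

II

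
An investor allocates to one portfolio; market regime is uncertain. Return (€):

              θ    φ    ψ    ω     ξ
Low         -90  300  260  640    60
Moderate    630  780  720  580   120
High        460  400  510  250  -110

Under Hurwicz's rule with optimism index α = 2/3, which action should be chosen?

Moderate

Low: 2/3·640 + 1/3·(-90) = 1190/3
Moderate: 2/3·780 + 1/3·120 = 560
High: 2/3·510 + 1/3·(-110) = 910/3
Highest Hurwicz score = 560 → Moderate.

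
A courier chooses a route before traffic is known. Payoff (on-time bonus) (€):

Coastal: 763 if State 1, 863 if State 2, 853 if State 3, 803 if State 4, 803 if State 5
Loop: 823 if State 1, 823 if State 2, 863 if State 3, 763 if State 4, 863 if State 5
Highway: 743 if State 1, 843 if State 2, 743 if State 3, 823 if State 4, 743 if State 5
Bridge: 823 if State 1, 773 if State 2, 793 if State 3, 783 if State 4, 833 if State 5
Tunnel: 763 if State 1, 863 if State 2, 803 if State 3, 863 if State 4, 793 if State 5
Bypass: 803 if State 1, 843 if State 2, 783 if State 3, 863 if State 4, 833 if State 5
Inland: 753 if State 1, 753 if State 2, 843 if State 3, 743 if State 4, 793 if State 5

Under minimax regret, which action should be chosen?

Coastal

Column bests: State 1=823, State 2=863, State 3=863, State 4=863, State 5=863.
Coastal regrets: 60, 0, 10, 60, 60 → max 60
Loop regrets: 0, 40, 0, 100, 0 → max 100
Highway regrets: 80, 20, 120, 40, 120 → max 120
Bridge regrets: 0, 90, 70, 80, 30 → max 90
Tunnel regrets: 60, 0, 60, 0, 70 → max 70
Bypass regrets: 20, 20, 80, 0, 30 → max 80
Inland regrets: 70, 110, 20, 120, 70 → max 120
Smallest max regret = 60 → Coastal.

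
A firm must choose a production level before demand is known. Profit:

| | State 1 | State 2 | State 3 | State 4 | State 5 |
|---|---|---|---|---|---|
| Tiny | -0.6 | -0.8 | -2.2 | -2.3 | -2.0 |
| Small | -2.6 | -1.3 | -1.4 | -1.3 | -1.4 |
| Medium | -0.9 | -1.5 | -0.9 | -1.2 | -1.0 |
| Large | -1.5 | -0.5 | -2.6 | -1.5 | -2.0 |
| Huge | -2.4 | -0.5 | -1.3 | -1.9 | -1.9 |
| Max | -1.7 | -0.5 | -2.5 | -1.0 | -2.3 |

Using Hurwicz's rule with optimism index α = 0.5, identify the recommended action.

Medium

Tiny: 0.5·(-0.6) + 0.5·(-2.3) = -1.45
Small: 0.5·(-1.3) + 0.5·(-2.6) = -1.95
Medium: 0.5·(-0.9) + 0.5·(-1.5) = -1.2
Large: 0.5·(-0.5) + 0.5·(-2.6) = -1.55
Huge: 0.5·(-0.5) + 0.5·(-2.4) = -1.45
Max: 0.5·(-0.5) + 0.5·(-2.5) = -1.5
Highest Hurwicz score = -1.2 → Medium.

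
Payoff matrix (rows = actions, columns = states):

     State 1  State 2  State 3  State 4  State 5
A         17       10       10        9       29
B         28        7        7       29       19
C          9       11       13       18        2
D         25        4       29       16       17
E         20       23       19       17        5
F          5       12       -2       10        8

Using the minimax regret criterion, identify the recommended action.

D

Column bests: State 1=28, State 2=23, State 3=29, State 4=29, State 5=29.
A regrets: 11, 13, 19, 20, 0 → max 20
B regrets: 0, 16, 22, 0, 10 → max 22
C regrets: 19, 12, 16, 11, 27 → max 27
D regrets: 3, 19, 0, 13, 12 → max 19
E regrets: 8, 0, 10, 12, 24 → max 24
F regrets: 23, 11, 31, 19, 21 → max 31
Smallest max regret = 19 → D.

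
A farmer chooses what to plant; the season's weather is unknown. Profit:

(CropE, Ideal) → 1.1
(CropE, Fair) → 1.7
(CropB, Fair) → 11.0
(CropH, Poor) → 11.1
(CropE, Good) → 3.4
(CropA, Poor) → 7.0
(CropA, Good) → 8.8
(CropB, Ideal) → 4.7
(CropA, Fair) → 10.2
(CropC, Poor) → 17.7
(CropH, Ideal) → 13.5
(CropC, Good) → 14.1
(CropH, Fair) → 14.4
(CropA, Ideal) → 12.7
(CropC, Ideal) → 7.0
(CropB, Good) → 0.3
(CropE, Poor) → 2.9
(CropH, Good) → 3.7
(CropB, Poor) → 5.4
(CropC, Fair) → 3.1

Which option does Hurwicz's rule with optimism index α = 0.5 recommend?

CropC

CropC: 0.5·17.7 + 0.5·3.1 = 10.4
CropA: 0.5·12.7 + 0.5·7.0 = 9.85
CropE: 0.5·3.4 + 0.5·1.1 = 2.25
CropH: 0.5·14.4 + 0.5·3.7 = 9.05
CropB: 0.5·11.0 + 0.5·0.3 = 5.65
Highest Hurwicz score = 10.4 → CropC.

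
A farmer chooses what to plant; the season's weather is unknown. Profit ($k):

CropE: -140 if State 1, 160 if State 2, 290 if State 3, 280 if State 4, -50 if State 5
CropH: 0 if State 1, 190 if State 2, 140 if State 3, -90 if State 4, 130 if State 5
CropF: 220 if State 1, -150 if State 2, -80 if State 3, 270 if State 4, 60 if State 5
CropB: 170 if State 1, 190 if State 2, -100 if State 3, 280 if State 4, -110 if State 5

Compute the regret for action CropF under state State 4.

10

Best payoff under State 4 is 280.
Regret = 280 − 270 = 10.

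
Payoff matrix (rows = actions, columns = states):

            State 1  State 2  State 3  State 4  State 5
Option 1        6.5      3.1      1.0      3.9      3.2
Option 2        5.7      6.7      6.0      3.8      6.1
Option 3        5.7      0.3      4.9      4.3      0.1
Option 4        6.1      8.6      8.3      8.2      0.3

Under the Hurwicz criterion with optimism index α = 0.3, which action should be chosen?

Option 1: 0.3·6.5 + 0.7·1.0 = 2.65
Option 2: 0.3·6.7 + 0.7·3.8 = 4.67
Option 3: 0.3·5.7 + 0.7·0.1 = 1.78
Option 4: 0.3·8.6 + 0.7·0.3 = 2.79
Highest Hurwicz score = 4.67 → Option 2.

Option 2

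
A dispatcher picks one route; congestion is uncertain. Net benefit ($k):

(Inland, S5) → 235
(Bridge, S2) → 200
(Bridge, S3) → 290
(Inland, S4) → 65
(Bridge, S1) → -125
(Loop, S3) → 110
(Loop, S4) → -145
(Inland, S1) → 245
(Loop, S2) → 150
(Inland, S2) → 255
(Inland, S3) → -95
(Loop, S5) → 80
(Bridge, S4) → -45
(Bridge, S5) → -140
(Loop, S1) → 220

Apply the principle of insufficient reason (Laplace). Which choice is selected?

Row averages: Loop=83, Inland=141, Bridge=36
Highest average = 141 → Inland.

Inland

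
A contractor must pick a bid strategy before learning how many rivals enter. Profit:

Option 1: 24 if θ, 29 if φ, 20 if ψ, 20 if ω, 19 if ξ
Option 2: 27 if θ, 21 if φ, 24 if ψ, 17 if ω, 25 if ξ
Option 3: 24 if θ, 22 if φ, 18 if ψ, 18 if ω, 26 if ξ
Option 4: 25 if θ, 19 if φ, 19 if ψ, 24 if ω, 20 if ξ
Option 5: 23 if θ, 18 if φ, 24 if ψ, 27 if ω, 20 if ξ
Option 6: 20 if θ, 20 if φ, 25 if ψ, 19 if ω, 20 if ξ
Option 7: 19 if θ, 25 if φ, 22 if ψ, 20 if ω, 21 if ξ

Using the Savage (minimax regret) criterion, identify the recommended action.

Option 1

Column bests: θ=27, φ=29, ψ=25, ω=27, ξ=26.
Option 1 regrets: 3, 0, 5, 7, 7 → max 7
Option 2 regrets: 0, 8, 1, 10, 1 → max 10
Option 3 regrets: 3, 7, 7, 9, 0 → max 9
Option 4 regrets: 2, 10, 6, 3, 6 → max 10
Option 5 regrets: 4, 11, 1, 0, 6 → max 11
Option 6 regrets: 7, 9, 0, 8, 6 → max 9
Option 7 regrets: 8, 4, 3, 7, 5 → max 8
Smallest max regret = 7 → Option 1.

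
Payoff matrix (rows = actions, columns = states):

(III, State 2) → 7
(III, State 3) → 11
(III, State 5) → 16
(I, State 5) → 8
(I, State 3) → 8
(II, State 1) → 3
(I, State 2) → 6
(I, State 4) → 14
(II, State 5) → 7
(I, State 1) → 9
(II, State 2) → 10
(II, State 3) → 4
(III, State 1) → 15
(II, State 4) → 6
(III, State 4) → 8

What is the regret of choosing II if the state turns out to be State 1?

Best payoff under State 1 is 15.
Regret = 15 − 3 = 12.

12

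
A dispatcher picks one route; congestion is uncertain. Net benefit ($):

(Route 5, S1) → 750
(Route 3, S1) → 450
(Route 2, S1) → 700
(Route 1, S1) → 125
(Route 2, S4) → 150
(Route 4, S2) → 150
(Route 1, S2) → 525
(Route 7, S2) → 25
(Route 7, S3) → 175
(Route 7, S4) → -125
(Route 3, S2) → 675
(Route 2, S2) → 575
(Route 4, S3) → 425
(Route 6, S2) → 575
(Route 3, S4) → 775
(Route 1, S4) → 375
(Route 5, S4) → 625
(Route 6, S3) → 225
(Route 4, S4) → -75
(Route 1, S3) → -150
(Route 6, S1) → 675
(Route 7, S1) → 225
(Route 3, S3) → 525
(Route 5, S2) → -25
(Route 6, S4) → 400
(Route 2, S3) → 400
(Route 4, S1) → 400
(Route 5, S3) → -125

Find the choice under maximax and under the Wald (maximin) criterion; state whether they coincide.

maximax → Route 3; maximin → Route 3 (agree)

Row maxima: Route 1=525, Route 2=700, Route 3=775, Route 4=425, Route 5=750, Route 6=675, Route 7=225
Best best-case = 775 → Route 3.
Row minima: Route 1=-150, Route 2=150, Route 3=450, Route 4=-75, Route 5=-125, Route 6=225, Route 7=-125
Best worst-case = 450 → Route 3.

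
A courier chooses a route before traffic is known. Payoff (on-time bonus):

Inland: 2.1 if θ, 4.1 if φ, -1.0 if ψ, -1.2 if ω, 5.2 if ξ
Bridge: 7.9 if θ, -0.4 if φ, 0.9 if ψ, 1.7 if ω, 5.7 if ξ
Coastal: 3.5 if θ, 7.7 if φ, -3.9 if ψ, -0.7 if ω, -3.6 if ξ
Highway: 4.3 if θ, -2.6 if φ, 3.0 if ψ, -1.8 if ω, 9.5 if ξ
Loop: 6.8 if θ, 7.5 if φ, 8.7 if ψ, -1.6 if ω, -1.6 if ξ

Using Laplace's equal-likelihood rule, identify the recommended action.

Loop

Row averages: Inland=1.84, Bridge=3.16, Coastal=0.6, Highway=2.48, Loop=3.96
Highest average = 3.96 → Loop.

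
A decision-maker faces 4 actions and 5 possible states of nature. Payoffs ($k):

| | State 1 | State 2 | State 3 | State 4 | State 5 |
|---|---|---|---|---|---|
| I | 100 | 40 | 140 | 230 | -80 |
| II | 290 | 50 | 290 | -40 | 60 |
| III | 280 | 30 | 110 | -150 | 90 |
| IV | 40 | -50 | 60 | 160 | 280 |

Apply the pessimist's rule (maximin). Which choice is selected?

Row minima: I=-80, II=-40, III=-150, IV=-50
Best worst-case = -40 → II.

II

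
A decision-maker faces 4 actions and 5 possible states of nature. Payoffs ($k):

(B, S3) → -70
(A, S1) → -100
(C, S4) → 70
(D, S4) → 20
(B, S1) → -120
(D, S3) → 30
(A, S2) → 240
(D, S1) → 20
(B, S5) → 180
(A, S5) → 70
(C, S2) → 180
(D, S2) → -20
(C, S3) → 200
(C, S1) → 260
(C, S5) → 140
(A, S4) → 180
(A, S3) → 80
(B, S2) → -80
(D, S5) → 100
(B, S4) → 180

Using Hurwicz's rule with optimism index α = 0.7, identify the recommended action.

C

A: 0.7·240 + 0.3·(-100) = 138
B: 0.7·180 + 0.3·(-120) = 90
C: 0.7·260 + 0.3·70 = 203
D: 0.7·100 + 0.3·(-20) = 64
Highest Hurwicz score = 203 → C.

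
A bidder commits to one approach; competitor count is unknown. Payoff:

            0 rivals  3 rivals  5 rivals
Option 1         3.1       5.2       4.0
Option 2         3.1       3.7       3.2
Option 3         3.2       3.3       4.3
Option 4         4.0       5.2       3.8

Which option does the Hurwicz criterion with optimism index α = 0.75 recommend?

Option 1: 0.75·5.2 + 0.25·3.1 = 4.675
Option 2: 0.75·3.7 + 0.25·3.1 = 3.55
Option 3: 0.75·4.3 + 0.25·3.2 = 4.025
Option 4: 0.75·5.2 + 0.25·3.8 = 4.85
Highest Hurwicz score = 4.85 → Option 4.

Option 4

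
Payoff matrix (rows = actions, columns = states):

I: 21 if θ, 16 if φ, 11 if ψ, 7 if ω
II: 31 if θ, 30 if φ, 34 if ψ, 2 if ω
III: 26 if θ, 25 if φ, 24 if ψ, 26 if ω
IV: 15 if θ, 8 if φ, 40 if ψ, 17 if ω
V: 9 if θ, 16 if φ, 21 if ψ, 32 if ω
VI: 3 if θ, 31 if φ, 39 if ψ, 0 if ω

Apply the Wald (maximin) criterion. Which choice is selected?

Row minima: I=7, II=2, III=24, IV=8, V=9, VI=0
Best worst-case = 24 → III.

III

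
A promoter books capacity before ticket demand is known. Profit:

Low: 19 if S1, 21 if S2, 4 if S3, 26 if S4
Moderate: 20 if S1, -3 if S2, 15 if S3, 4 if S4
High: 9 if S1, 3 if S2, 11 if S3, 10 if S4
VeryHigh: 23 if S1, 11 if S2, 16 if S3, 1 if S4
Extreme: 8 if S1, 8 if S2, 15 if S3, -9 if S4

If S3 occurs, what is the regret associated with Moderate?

1

Best payoff under S3 is 16.
Regret = 16 − 15 = 1.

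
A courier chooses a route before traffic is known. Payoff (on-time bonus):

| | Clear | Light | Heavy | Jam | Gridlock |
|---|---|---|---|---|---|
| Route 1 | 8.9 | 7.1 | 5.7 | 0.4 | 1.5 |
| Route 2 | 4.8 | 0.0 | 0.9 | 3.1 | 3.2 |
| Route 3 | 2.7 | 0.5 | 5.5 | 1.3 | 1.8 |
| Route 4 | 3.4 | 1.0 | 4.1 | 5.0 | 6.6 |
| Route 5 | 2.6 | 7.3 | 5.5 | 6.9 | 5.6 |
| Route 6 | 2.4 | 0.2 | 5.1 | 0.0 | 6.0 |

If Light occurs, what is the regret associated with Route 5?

Best payoff under Light is 7.3.
Regret = 7.3 − 7.3 = 0.0.

0.0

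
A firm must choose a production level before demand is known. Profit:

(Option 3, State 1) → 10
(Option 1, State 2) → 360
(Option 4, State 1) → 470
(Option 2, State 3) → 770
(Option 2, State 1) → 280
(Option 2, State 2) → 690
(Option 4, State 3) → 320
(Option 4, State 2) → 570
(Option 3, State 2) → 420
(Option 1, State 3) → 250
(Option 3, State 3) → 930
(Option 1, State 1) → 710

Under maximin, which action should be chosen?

Option 4

Row minima: Option 1=250, Option 2=280, Option 3=10, Option 4=320
Best worst-case = 320 → Option 4.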